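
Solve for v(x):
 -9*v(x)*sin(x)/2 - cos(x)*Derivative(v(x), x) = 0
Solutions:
 v(x) = C1*cos(x)^(9/2)


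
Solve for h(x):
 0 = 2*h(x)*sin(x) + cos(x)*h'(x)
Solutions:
 h(x) = C1*cos(x)^2


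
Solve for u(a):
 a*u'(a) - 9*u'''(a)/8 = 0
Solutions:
 u(a) = C1 + Integral(C2*airyai(2*3^(1/3)*a/3) + C3*airybi(2*3^(1/3)*a/3), a)


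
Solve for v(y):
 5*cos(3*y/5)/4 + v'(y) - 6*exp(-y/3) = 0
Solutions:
 v(y) = C1 - 25*sin(3*y/5)/12 - 18*exp(-y/3)


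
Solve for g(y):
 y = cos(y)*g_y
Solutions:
 g(y) = C1 + Integral(y/cos(y), y)


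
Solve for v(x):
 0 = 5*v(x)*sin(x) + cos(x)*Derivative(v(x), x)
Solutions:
 v(x) = C1*cos(x)^5


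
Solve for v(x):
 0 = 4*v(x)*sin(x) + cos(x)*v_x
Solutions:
 v(x) = C1*cos(x)^4


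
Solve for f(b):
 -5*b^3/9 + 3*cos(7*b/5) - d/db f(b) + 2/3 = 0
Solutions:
 f(b) = C1 - 5*b^4/36 + 2*b/3 + 15*sin(7*b/5)/7


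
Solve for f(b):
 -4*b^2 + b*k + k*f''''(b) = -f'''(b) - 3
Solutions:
 f(b) = C1 + C2*b + C3*b^2 + C4*exp(-b/k) + b^5/15 - 3*b^4*k/8 + b^3*(3*k^2 - 1)/2


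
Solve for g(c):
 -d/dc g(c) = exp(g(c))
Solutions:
 g(c) = log(1/(C1 + c))


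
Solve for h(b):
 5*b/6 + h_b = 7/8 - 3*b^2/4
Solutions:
 h(b) = C1 - b^3/4 - 5*b^2/12 + 7*b/8


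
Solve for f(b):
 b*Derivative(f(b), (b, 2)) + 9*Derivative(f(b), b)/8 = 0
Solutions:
 f(b) = C1 + C2/b^(1/8)


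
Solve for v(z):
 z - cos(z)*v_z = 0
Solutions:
 v(z) = C1 + Integral(z/cos(z), z)


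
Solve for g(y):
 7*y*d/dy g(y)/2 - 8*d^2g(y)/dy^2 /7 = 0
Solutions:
 g(y) = C1 + C2*erfi(7*sqrt(2)*y/8)


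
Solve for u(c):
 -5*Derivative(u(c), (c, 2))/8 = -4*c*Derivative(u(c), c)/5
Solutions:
 u(c) = C1 + C2*erfi(4*c/5)


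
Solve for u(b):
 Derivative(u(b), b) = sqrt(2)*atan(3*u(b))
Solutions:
 Integral(1/atan(3*_y), (_y, u(b))) = C1 + sqrt(2)*b


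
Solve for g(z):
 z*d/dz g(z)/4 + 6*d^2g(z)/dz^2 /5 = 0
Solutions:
 g(z) = C1 + C2*erf(sqrt(15)*z/12)


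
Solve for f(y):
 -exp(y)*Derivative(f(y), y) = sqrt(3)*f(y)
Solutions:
 f(y) = C1*exp(sqrt(3)*exp(-y))


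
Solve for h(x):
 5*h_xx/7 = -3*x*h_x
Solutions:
 h(x) = C1 + C2*erf(sqrt(210)*x/10)


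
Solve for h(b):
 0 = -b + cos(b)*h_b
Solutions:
 h(b) = C1 + Integral(b/cos(b), b)


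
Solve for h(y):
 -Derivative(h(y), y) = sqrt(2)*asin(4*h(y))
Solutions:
 Integral(1/asin(4*_y), (_y, h(y))) = C1 - sqrt(2)*y


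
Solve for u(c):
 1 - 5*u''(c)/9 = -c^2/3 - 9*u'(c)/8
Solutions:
 u(c) = C1 + C2*exp(81*c/40) - 8*c^3/81 - 320*c^2/2187 - 183064*c/177147


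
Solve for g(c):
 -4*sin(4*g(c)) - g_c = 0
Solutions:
 g(c) = -acos((-C1 - exp(32*c))/(C1 - exp(32*c)))/4 + pi/2
 g(c) = acos((-C1 - exp(32*c))/(C1 - exp(32*c)))/4


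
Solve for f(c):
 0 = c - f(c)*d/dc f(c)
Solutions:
 f(c) = -sqrt(C1 + c^2)
 f(c) = sqrt(C1 + c^2)


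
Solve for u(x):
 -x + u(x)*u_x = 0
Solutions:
 u(x) = -sqrt(C1 + x^2)
 u(x) = sqrt(C1 + x^2)


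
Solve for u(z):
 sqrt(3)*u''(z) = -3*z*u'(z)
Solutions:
 u(z) = C1 + C2*erf(sqrt(2)*3^(1/4)*z/2)


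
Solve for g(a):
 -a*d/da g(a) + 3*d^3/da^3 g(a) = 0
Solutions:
 g(a) = C1 + Integral(C2*airyai(3^(2/3)*a/3) + C3*airybi(3^(2/3)*a/3), a)


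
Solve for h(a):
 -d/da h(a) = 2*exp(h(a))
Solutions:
 h(a) = log(1/(C1 + 2*a))


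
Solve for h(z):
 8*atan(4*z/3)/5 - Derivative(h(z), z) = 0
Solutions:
 h(z) = C1 + 8*z*atan(4*z/3)/5 - 3*log(16*z^2 + 9)/5


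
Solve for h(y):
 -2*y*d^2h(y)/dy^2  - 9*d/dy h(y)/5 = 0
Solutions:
 h(y) = C1 + C2*y^(1/10)


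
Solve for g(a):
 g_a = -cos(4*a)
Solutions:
 g(a) = C1 - sin(4*a)/4


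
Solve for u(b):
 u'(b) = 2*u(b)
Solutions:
 u(b) = C1*exp(2*b)


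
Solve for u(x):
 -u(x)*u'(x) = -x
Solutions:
 u(x) = -sqrt(C1 + x^2)
 u(x) = sqrt(C1 + x^2)


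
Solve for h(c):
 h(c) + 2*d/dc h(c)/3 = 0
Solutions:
 h(c) = C1*exp(-3*c/2)


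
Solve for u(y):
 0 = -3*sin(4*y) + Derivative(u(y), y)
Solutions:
 u(y) = C1 - 3*cos(4*y)/4


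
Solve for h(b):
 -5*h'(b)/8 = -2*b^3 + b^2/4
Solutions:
 h(b) = C1 + 4*b^4/5 - 2*b^3/15


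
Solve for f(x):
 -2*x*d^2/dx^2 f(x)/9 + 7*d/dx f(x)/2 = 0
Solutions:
 f(x) = C1 + C2*x^(67/4)


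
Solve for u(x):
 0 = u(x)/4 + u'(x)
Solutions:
 u(x) = C1*exp(-x/4)


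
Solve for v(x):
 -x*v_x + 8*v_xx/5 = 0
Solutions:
 v(x) = C1 + C2*erfi(sqrt(5)*x/4)


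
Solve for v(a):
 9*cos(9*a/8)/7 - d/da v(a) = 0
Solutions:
 v(a) = C1 + 8*sin(9*a/8)/7


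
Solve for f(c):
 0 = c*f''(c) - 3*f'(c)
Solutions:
 f(c) = C1 + C2*c^4


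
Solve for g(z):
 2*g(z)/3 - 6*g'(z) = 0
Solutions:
 g(z) = C1*exp(z/9)


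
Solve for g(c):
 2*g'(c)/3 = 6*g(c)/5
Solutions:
 g(c) = C1*exp(9*c/5)


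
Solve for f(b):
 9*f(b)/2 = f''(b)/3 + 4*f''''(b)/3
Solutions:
 f(b) = C1*exp(-sqrt(2)*b*sqrt(-1 + sqrt(217))/4) + C2*exp(sqrt(2)*b*sqrt(-1 + sqrt(217))/4) + C3*sin(sqrt(2)*b*sqrt(1 + sqrt(217))/4) + C4*cos(sqrt(2)*b*sqrt(1 + sqrt(217))/4)


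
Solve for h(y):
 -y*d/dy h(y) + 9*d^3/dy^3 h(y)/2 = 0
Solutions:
 h(y) = C1 + Integral(C2*airyai(6^(1/3)*y/3) + C3*airybi(6^(1/3)*y/3), y)


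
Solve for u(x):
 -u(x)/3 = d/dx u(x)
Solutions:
 u(x) = C1*exp(-x/3)


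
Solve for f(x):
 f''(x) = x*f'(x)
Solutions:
 f(x) = C1 + C2*erfi(sqrt(2)*x/2)


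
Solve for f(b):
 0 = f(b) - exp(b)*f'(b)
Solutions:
 f(b) = C1*exp(-exp(-b))


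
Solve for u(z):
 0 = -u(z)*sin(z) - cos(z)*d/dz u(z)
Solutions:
 u(z) = C1*cos(z)


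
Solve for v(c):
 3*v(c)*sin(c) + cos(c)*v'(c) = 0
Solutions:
 v(c) = C1*cos(c)^3


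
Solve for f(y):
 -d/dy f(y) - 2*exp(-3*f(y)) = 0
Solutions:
 f(y) = log(C1 - 6*y)/3
 f(y) = log((-3^(1/3) - 3^(5/6)*I)*(C1 - 2*y)^(1/3)/2)
 f(y) = log((-3^(1/3) + 3^(5/6)*I)*(C1 - 2*y)^(1/3)/2)


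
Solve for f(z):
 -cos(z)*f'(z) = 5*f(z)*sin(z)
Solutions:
 f(z) = C1*cos(z)^5


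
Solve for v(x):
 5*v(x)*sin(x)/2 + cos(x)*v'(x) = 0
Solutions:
 v(x) = C1*cos(x)^(5/2)


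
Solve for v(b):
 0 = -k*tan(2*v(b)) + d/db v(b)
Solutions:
 v(b) = -asin(C1*exp(2*b*k))/2 + pi/2
 v(b) = asin(C1*exp(2*b*k))/2


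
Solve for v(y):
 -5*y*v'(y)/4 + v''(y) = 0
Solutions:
 v(y) = C1 + C2*erfi(sqrt(10)*y/4)


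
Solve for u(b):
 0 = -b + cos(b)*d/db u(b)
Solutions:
 u(b) = C1 + Integral(b/cos(b), b)


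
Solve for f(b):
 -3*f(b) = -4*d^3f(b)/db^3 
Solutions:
 f(b) = C3*exp(6^(1/3)*b/2) + (C1*sin(2^(1/3)*3^(5/6)*b/4) + C2*cos(2^(1/3)*3^(5/6)*b/4))*exp(-6^(1/3)*b/4)


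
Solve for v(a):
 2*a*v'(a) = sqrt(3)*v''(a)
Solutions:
 v(a) = C1 + C2*erfi(3^(3/4)*a/3)


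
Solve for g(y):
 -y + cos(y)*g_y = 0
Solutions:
 g(y) = C1 + Integral(y/cos(y), y)


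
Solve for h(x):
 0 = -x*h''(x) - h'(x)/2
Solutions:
 h(x) = C1 + C2*sqrt(x)


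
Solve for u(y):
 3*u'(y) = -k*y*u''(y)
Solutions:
 u(y) = C1 + y^(((re(k) - 3)*re(k) + im(k)^2)/(re(k)^2 + im(k)^2))*(C2*sin(3*log(y)*Abs(im(k))/(re(k)^2 + im(k)^2)) + C3*cos(3*log(y)*im(k)/(re(k)^2 + im(k)^2)))


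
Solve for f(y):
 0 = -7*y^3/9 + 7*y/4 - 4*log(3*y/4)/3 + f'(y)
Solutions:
 f(y) = C1 + 7*y^4/36 - 7*y^2/8 + 4*y*log(y)/3 - 8*y*log(2)/3 - 4*y/3 + 4*y*log(3)/3


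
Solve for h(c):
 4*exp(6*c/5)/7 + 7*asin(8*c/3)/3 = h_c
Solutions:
 h(c) = C1 + 7*c*asin(8*c/3)/3 + 7*sqrt(9 - 64*c^2)/24 + 10*exp(6*c/5)/21


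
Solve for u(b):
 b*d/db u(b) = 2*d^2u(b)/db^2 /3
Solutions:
 u(b) = C1 + C2*erfi(sqrt(3)*b/2)


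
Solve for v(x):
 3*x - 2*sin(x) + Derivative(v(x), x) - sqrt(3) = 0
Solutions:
 v(x) = C1 - 3*x^2/2 + sqrt(3)*x - 2*cos(x)


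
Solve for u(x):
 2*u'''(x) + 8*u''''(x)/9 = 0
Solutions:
 u(x) = C1 + C2*x + C3*x^2 + C4*exp(-9*x/4)


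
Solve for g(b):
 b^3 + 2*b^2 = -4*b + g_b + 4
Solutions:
 g(b) = C1 + b^4/4 + 2*b^3/3 + 2*b^2 - 4*b


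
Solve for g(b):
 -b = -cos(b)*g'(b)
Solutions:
 g(b) = C1 + Integral(b/cos(b), b)


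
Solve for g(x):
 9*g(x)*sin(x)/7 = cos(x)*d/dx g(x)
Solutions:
 g(x) = C1/cos(x)^(9/7)


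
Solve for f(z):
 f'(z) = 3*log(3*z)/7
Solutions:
 f(z) = C1 + 3*z*log(z)/7 - 3*z/7 + 3*z*log(3)/7


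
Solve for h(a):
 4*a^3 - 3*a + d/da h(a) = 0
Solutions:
 h(a) = C1 - a^4 + 3*a^2/2


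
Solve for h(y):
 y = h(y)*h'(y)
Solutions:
 h(y) = -sqrt(C1 + y^2)
 h(y) = sqrt(C1 + y^2)


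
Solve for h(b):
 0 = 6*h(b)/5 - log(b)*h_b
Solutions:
 h(b) = C1*exp(6*li(b)/5)


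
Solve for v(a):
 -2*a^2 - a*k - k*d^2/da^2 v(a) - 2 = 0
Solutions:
 v(a) = C1 + C2*a - a^4/(6*k) - a^3/6 - a^2/k


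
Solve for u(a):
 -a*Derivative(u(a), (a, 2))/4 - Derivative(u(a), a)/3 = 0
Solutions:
 u(a) = C1 + C2/a^(1/3)


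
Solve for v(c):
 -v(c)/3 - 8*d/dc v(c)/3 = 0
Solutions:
 v(c) = C1*exp(-c/8)


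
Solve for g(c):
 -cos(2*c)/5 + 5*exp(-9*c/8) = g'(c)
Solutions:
 g(c) = C1 - sin(2*c)/10 - 40*exp(-9*c/8)/9


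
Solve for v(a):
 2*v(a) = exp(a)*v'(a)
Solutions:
 v(a) = C1*exp(-2*exp(-a))


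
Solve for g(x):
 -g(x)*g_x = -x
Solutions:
 g(x) = -sqrt(C1 + x^2)
 g(x) = sqrt(C1 + x^2)


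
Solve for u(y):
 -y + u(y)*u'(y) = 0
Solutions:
 u(y) = -sqrt(C1 + y^2)
 u(y) = sqrt(C1 + y^2)


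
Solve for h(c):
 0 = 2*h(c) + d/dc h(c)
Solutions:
 h(c) = C1*exp(-2*c)


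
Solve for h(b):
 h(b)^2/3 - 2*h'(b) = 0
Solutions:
 h(b) = -6/(C1 + b)


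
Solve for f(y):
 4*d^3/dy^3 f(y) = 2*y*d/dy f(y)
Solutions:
 f(y) = C1 + Integral(C2*airyai(2^(2/3)*y/2) + C3*airybi(2^(2/3)*y/2), y)


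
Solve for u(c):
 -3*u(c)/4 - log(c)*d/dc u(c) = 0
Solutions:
 u(c) = C1*exp(-3*li(c)/4)


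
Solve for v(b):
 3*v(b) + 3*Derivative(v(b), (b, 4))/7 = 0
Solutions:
 v(b) = (C1*sin(sqrt(2)*7^(1/4)*b/2) + C2*cos(sqrt(2)*7^(1/4)*b/2))*exp(-sqrt(2)*7^(1/4)*b/2) + (C3*sin(sqrt(2)*7^(1/4)*b/2) + C4*cos(sqrt(2)*7^(1/4)*b/2))*exp(sqrt(2)*7^(1/4)*b/2)


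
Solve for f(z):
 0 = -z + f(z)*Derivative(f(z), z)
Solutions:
 f(z) = -sqrt(C1 + z^2)
 f(z) = sqrt(C1 + z^2)


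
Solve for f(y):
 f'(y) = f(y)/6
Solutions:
 f(y) = C1*exp(y/6)


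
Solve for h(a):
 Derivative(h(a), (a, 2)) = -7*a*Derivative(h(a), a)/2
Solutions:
 h(a) = C1 + C2*erf(sqrt(7)*a/2)


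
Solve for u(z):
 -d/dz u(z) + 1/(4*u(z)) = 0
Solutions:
 u(z) = -sqrt(C1 + 2*z)/2
 u(z) = sqrt(C1 + 2*z)/2


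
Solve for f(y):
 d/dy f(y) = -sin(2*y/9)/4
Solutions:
 f(y) = C1 + 9*cos(2*y/9)/8


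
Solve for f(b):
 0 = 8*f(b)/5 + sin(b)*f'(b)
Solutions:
 f(b) = C1*(cos(b) + 1)^(4/5)/(cos(b) - 1)^(4/5)


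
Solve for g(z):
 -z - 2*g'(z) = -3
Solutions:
 g(z) = C1 - z^2/4 + 3*z/2


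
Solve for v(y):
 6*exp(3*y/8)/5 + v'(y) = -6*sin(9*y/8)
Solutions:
 v(y) = C1 - 16*exp(3*y/8)/5 + 16*cos(9*y/8)/3


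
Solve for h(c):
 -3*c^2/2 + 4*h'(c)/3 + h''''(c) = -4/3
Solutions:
 h(c) = C1 + C4*exp(-6^(2/3)*c/3) + 3*c^3/8 - c + (C2*sin(2^(2/3)*3^(1/6)*c/2) + C3*cos(2^(2/3)*3^(1/6)*c/2))*exp(6^(2/3)*c/6)


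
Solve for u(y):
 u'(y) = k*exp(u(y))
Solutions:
 u(y) = log(-1/(C1 + k*y))


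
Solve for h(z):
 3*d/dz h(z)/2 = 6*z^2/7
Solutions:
 h(z) = C1 + 4*z^3/21


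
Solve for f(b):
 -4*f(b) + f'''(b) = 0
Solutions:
 f(b) = C3*exp(2^(2/3)*b) + (C1*sin(2^(2/3)*sqrt(3)*b/2) + C2*cos(2^(2/3)*sqrt(3)*b/2))*exp(-2^(2/3)*b/2)


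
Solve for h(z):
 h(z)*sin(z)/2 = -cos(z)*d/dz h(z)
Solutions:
 h(z) = C1*sqrt(cos(z))


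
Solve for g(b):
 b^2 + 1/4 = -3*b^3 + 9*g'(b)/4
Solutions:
 g(b) = C1 + b^4/3 + 4*b^3/27 + b/9


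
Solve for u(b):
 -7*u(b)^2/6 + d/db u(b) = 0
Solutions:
 u(b) = -6/(C1 + 7*b)


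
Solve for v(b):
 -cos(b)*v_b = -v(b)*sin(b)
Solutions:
 v(b) = C1/cos(b)


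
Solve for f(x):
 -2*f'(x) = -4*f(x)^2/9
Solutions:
 f(x) = -9/(C1 + 2*x)


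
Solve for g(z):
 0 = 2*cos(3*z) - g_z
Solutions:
 g(z) = C1 + 2*sin(3*z)/3


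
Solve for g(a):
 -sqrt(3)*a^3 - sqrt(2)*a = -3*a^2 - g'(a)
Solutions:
 g(a) = C1 + sqrt(3)*a^4/4 - a^3 + sqrt(2)*a^2/2


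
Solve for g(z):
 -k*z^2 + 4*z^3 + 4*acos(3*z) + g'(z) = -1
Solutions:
 g(z) = C1 + k*z^3/3 - z^4 - 4*z*acos(3*z) - z + 4*sqrt(1 - 9*z^2)/3


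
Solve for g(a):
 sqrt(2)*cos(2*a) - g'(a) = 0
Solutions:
 g(a) = C1 + sqrt(2)*sin(2*a)/2


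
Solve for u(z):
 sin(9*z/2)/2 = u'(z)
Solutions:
 u(z) = C1 - cos(9*z/2)/9


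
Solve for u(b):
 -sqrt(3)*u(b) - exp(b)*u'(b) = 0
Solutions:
 u(b) = C1*exp(sqrt(3)*exp(-b))


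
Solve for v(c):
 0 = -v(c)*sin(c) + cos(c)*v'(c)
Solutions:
 v(c) = C1/cos(c)


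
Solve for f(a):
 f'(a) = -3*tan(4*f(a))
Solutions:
 f(a) = -asin(C1*exp(-12*a))/4 + pi/4
 f(a) = asin(C1*exp(-12*a))/4


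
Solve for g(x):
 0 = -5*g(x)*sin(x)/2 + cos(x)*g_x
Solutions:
 g(x) = C1/cos(x)^(5/2)


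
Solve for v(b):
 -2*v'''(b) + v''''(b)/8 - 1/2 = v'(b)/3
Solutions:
 v(b) = C1 + C2*exp(b*(-2^(2/3)*(33*sqrt(17) + 1033)^(1/3) - 128*2^(1/3)/(33*sqrt(17) + 1033)^(1/3) + 32)/6)*sin(2^(1/3)*sqrt(3)*b*(-2^(1/3)*(33*sqrt(17) + 1033)^(1/3) + 128/(33*sqrt(17) + 1033)^(1/3))/6) + C3*exp(b*(-2^(2/3)*(33*sqrt(17) + 1033)^(1/3) - 128*2^(1/3)/(33*sqrt(17) + 1033)^(1/3) + 32)/6)*cos(2^(1/3)*sqrt(3)*b*(-2^(1/3)*(33*sqrt(17) + 1033)^(1/3) + 128/(33*sqrt(17) + 1033)^(1/3))/6) + C4*exp(b*(128*2^(1/3)/(33*sqrt(17) + 1033)^(1/3) + 16 + 2^(2/3)*(33*sqrt(17) + 1033)^(1/3))/3) - 3*b/2


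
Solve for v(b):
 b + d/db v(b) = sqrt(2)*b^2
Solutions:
 v(b) = C1 + sqrt(2)*b^3/3 - b^2/2


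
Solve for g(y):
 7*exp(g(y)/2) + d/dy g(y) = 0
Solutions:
 g(y) = 2*log(1/(C1 + 7*y)) + 2*log(2)


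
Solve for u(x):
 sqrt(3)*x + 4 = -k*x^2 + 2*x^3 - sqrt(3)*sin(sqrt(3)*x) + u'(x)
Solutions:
 u(x) = C1 + k*x^3/3 - x^4/2 + sqrt(3)*x^2/2 + 4*x - cos(sqrt(3)*x)


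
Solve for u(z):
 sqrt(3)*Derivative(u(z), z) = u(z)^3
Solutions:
 u(z) = -sqrt(6)*sqrt(-1/(C1 + sqrt(3)*z))/2
 u(z) = sqrt(6)*sqrt(-1/(C1 + sqrt(3)*z))/2


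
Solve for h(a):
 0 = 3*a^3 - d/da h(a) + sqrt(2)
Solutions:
 h(a) = C1 + 3*a^4/4 + sqrt(2)*a


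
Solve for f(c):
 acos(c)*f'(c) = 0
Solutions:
 f(c) = C1


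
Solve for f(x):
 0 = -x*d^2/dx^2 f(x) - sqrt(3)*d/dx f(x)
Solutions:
 f(x) = C1 + C2*x^(1 - sqrt(3))


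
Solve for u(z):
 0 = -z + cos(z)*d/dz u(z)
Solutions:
 u(z) = C1 + Integral(z/cos(z), z)


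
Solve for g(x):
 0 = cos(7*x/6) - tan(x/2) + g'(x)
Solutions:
 g(x) = C1 - 2*log(cos(x/2)) - 6*sin(7*x/6)/7


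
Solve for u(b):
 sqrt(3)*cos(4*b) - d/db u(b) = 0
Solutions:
 u(b) = C1 + sqrt(3)*sin(4*b)/4


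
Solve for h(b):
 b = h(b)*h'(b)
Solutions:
 h(b) = -sqrt(C1 + b^2)
 h(b) = sqrt(C1 + b^2)


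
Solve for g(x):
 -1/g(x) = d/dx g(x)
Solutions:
 g(x) = -sqrt(C1 - 2*x)
 g(x) = sqrt(C1 - 2*x)


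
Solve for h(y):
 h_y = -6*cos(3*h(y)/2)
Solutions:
 h(y) = -2*asin((C1 + exp(18*y))/(C1 - exp(18*y)))/3 + 2*pi/3
 h(y) = 2*asin((C1 + exp(18*y))/(C1 - exp(18*y)))/3


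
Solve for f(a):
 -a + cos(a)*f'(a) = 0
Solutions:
 f(a) = C1 + Integral(a/cos(a), a)


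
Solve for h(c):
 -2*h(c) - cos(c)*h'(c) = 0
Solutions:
 h(c) = C1*(sin(c) - 1)/(sin(c) + 1)


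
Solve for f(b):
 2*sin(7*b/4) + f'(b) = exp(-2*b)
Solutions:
 f(b) = C1 + 8*cos(7*b/4)/7 - exp(-2*b)/2


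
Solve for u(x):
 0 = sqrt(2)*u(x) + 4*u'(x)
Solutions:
 u(x) = C1*exp(-sqrt(2)*x/4)


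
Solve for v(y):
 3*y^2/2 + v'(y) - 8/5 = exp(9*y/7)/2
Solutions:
 v(y) = C1 - y^3/2 + 8*y/5 + 7*exp(9*y/7)/18


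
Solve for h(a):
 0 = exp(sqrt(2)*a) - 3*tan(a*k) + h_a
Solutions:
 h(a) = C1 + 3*Piecewise((-log(cos(a*k))/k, Ne(k, 0)), (0, True)) - sqrt(2)*exp(sqrt(2)*a)/2


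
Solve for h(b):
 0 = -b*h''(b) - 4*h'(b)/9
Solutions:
 h(b) = C1 + C2*b^(5/9)


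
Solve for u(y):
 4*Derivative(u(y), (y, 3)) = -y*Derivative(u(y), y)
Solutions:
 u(y) = C1 + Integral(C2*airyai(-2^(1/3)*y/2) + C3*airybi(-2^(1/3)*y/2), y)


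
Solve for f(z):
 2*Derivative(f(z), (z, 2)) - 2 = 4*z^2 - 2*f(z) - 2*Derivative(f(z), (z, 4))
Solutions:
 f(z) = 2*z^2 + (C1*sin(sqrt(3)*z/2) + C2*cos(sqrt(3)*z/2))*exp(-z/2) + (C3*sin(sqrt(3)*z/2) + C4*cos(sqrt(3)*z/2))*exp(z/2) - 3


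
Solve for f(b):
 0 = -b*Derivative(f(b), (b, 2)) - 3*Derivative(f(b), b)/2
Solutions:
 f(b) = C1 + C2/sqrt(b)


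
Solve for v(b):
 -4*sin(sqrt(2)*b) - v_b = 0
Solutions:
 v(b) = C1 + 2*sqrt(2)*cos(sqrt(2)*b)


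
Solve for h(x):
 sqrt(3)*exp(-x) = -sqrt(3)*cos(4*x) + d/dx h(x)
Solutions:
 h(x) = C1 + sqrt(3)*sin(4*x)/4 - sqrt(3)*exp(-x)


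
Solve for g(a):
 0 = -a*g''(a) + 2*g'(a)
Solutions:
 g(a) = C1 + C2*a^3


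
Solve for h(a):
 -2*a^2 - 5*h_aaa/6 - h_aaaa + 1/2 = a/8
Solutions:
 h(a) = C1 + C2*a + C3*a^2 + C4*exp(-5*a/6) - a^5/25 + 187*a^4/800 - 511*a^3/500


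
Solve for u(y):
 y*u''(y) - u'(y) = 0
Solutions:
 u(y) = C1 + C2*y^2


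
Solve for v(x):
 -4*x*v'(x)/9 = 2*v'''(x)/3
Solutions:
 v(x) = C1 + Integral(C2*airyai(-2^(1/3)*3^(2/3)*x/3) + C3*airybi(-2^(1/3)*3^(2/3)*x/3), x)


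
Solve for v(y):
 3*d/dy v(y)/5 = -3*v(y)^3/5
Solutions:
 v(y) = -sqrt(2)*sqrt(-1/(C1 - y))/2
 v(y) = sqrt(2)*sqrt(-1/(C1 - y))/2


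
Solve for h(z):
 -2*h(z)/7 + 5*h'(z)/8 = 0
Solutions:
 h(z) = C1*exp(16*z/35)


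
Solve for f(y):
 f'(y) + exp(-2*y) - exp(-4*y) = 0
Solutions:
 f(y) = C1 + exp(-2*y)/2 - exp(-4*y)/4


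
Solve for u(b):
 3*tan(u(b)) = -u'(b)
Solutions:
 u(b) = pi - asin(C1*exp(-3*b))
 u(b) = asin(C1*exp(-3*b))


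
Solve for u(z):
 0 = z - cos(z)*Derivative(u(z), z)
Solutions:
 u(z) = C1 + Integral(z/cos(z), z)


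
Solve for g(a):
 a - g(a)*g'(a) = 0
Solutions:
 g(a) = -sqrt(C1 + a^2)
 g(a) = sqrt(C1 + a^2)


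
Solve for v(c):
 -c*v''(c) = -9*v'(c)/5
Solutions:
 v(c) = C1 + C2*c^(14/5)


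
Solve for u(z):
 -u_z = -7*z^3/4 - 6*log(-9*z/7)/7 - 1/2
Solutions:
 u(z) = C1 + 7*z^4/16 + 6*z*log(-z)/7 + z*(-12*log(7) - 5 + 24*log(3))/14


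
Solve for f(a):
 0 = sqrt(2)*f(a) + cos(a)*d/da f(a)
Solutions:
 f(a) = C1*(sin(a) - 1)^(sqrt(2)/2)/(sin(a) + 1)^(sqrt(2)/2)


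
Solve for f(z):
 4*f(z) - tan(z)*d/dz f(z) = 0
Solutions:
 f(z) = C1*sin(z)^4


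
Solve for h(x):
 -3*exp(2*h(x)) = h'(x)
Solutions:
 h(x) = log(-sqrt(-1/(C1 - 3*x))) - log(2)/2
 h(x) = log(-1/(C1 - 3*x))/2 - log(2)/2


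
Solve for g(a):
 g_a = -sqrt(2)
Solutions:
 g(a) = C1 - sqrt(2)*a


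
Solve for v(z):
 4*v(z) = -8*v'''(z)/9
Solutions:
 v(z) = C3*exp(-6^(2/3)*z/2) + (C1*sin(3*2^(2/3)*3^(1/6)*z/4) + C2*cos(3*2^(2/3)*3^(1/6)*z/4))*exp(6^(2/3)*z/4)


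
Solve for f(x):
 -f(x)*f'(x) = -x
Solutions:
 f(x) = -sqrt(C1 + x^2)
 f(x) = sqrt(C1 + x^2)


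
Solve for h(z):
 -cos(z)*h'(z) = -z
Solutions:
 h(z) = C1 + Integral(z/cos(z), z)


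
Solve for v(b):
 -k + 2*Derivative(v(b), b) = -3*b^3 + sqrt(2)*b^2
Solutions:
 v(b) = C1 - 3*b^4/8 + sqrt(2)*b^3/6 + b*k/2


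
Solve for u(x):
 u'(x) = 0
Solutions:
 u(x) = C1


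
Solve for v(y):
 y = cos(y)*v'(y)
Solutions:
 v(y) = C1 + Integral(y/cos(y), y)


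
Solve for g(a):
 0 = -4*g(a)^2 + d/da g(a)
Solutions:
 g(a) = -1/(C1 + 4*a)


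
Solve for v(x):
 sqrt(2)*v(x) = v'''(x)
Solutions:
 v(x) = C3*exp(2^(1/6)*x) + (C1*sin(2^(1/6)*sqrt(3)*x/2) + C2*cos(2^(1/6)*sqrt(3)*x/2))*exp(-2^(1/6)*x/2)


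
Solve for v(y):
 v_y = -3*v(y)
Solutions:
 v(y) = C1*exp(-3*y)


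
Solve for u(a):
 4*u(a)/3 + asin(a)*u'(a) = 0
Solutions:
 u(a) = C1*exp(-4*Integral(1/asin(a), a)/3)


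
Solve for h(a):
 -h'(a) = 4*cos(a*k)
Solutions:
 h(a) = C1 - 4*sin(a*k)/k


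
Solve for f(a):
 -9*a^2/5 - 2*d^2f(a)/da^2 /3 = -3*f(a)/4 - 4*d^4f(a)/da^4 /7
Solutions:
 f(a) = 12*a^2/5 + (C1*sin(21^(1/4)*a*sin(atan(2*sqrt(35)/7)/2)/2) + C2*cos(21^(1/4)*a*sin(atan(2*sqrt(35)/7)/2)/2))*exp(-21^(1/4)*a*cos(atan(2*sqrt(35)/7)/2)/2) + (C3*sin(21^(1/4)*a*sin(atan(2*sqrt(35)/7)/2)/2) + C4*cos(21^(1/4)*a*sin(atan(2*sqrt(35)/7)/2)/2))*exp(21^(1/4)*a*cos(atan(2*sqrt(35)/7)/2)/2) + 64/15


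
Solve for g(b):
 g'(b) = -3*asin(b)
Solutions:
 g(b) = C1 - 3*b*asin(b) - 3*sqrt(1 - b^2)


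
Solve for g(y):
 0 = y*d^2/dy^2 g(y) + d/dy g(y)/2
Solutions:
 g(y) = C1 + C2*sqrt(y)


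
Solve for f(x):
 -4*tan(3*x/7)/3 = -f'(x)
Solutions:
 f(x) = C1 - 28*log(cos(3*x/7))/9


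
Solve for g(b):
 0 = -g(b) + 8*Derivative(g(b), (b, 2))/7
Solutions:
 g(b) = C1*exp(-sqrt(14)*b/4) + C2*exp(sqrt(14)*b/4)


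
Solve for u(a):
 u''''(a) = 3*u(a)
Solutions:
 u(a) = C1*exp(-3^(1/4)*a) + C2*exp(3^(1/4)*a) + C3*sin(3^(1/4)*a) + C4*cos(3^(1/4)*a)


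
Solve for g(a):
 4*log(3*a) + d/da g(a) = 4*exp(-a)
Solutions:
 g(a) = C1 - 4*a*log(a) + 4*a*(1 - log(3)) - 4*exp(-a)


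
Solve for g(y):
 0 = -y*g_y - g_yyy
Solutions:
 g(y) = C1 + Integral(C2*airyai(-y) + C3*airybi(-y), y)


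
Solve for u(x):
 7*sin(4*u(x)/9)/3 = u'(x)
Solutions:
 -7*x/3 + 9*log(cos(4*u(x)/9) - 1)/8 - 9*log(cos(4*u(x)/9) + 1)/8 = C1


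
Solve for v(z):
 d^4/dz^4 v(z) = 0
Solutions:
 v(z) = C1 + C2*z + C3*z^2 + C4*z^3


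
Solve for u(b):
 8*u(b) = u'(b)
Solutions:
 u(b) = C1*exp(8*b)


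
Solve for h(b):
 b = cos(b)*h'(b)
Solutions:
 h(b) = C1 + Integral(b/cos(b), b)


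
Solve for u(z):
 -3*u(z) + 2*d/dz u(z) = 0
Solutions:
 u(z) = C1*exp(3*z/2)


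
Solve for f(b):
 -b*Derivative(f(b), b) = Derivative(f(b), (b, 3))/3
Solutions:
 f(b) = C1 + Integral(C2*airyai(-3^(1/3)*b) + C3*airybi(-3^(1/3)*b), b)


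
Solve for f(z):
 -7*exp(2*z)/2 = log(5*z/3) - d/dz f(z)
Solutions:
 f(z) = C1 + z*log(z) + z*(-log(3) - 1 + log(5)) + 7*exp(2*z)/4


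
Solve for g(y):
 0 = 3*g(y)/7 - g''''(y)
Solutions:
 g(y) = C1*exp(-3^(1/4)*7^(3/4)*y/7) + C2*exp(3^(1/4)*7^(3/4)*y/7) + C3*sin(3^(1/4)*7^(3/4)*y/7) + C4*cos(3^(1/4)*7^(3/4)*y/7)


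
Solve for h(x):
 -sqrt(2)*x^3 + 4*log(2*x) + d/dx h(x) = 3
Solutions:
 h(x) = C1 + sqrt(2)*x^4/4 - 4*x*log(x) - x*log(16) + 7*x


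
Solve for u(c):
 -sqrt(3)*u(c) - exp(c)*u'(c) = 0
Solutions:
 u(c) = C1*exp(sqrt(3)*exp(-c))


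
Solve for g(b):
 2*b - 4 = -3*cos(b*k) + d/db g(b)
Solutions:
 g(b) = C1 + b^2 - 4*b + 3*sin(b*k)/k


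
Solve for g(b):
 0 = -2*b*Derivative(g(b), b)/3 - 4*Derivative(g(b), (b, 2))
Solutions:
 g(b) = C1 + C2*erf(sqrt(3)*b/6)


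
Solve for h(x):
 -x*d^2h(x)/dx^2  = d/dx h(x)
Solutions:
 h(x) = C1 + C2*log(x)


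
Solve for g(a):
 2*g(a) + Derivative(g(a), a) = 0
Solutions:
 g(a) = C1*exp(-2*a)


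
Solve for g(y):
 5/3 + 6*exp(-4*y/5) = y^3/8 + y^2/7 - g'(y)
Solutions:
 g(y) = C1 + y^4/32 + y^3/21 - 5*y/3 + 15*exp(-4*y/5)/2


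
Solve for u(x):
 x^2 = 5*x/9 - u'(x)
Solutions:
 u(x) = C1 - x^3/3 + 5*x^2/18


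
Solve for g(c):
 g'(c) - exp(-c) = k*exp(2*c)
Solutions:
 g(c) = C1 + k*exp(2*c)/2 - exp(-c)


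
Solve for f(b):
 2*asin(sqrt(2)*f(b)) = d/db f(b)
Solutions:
 Integral(1/asin(sqrt(2)*_y), (_y, f(b))) = C1 + 2*b


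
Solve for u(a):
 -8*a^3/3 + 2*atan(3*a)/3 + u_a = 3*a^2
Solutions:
 u(a) = C1 + 2*a^4/3 + a^3 - 2*a*atan(3*a)/3 + log(9*a^2 + 1)/9


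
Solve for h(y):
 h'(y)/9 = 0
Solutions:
 h(y) = C1


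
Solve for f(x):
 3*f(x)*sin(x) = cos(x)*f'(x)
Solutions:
 f(x) = C1/cos(x)^3


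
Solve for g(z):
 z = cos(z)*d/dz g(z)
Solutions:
 g(z) = C1 + Integral(z/cos(z), z)


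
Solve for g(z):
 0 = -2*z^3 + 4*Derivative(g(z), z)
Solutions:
 g(z) = C1 + z^4/8


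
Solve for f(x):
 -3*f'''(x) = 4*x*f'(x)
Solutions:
 f(x) = C1 + Integral(C2*airyai(-6^(2/3)*x/3) + C3*airybi(-6^(2/3)*x/3), x)


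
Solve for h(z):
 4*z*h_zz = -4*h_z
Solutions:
 h(z) = C1 + C2*log(z)


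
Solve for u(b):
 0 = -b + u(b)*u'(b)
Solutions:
 u(b) = -sqrt(C1 + b^2)
 u(b) = sqrt(C1 + b^2)


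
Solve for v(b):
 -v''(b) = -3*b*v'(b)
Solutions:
 v(b) = C1 + C2*erfi(sqrt(6)*b/2)


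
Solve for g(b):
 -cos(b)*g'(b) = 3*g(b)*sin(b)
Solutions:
 g(b) = C1*cos(b)^3


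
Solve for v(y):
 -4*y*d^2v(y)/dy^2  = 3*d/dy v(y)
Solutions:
 v(y) = C1 + C2*y^(1/4)


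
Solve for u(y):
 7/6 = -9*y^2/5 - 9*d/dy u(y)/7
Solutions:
 u(y) = C1 - 7*y^3/15 - 49*y/54


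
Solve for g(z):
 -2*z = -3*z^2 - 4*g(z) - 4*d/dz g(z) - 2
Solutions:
 g(z) = C1*exp(-z) - 3*z^2/4 + 2*z - 5/2


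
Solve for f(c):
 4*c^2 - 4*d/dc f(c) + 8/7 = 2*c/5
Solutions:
 f(c) = C1 + c^3/3 - c^2/20 + 2*c/7


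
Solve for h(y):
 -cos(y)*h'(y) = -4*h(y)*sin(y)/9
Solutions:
 h(y) = C1/cos(y)^(4/9)


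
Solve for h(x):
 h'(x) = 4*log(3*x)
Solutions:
 h(x) = C1 + 4*x*log(x) - 4*x + x*log(81)


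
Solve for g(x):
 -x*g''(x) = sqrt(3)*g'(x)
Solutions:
 g(x) = C1 + C2*x^(1 - sqrt(3))


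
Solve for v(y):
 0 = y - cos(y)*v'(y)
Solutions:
 v(y) = C1 + Integral(y/cos(y), y)


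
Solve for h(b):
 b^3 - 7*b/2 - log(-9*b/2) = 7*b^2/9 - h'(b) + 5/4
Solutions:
 h(b) = C1 - b^4/4 + 7*b^3/27 + 7*b^2/4 + b*log(-b) + b*(-log(2) + 1/4 + 2*log(3))


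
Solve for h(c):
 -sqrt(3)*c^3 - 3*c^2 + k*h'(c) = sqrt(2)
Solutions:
 h(c) = C1 + sqrt(3)*c^4/(4*k) + c^3/k + sqrt(2)*c/k


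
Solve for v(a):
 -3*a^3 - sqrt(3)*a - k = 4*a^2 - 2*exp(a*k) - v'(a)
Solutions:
 v(a) = C1 + 3*a^4/4 + 4*a^3/3 + sqrt(3)*a^2/2 + a*k - 2*exp(a*k)/k


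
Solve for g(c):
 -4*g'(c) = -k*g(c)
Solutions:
 g(c) = C1*exp(c*k/4)


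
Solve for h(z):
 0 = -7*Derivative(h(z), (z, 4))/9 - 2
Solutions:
 h(z) = C1 + C2*z + C3*z^2 + C4*z^3 - 3*z^4/28


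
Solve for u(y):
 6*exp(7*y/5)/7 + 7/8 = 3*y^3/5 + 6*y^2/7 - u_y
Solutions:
 u(y) = C1 + 3*y^4/20 + 2*y^3/7 - 7*y/8 - 30*exp(7*y/5)/49


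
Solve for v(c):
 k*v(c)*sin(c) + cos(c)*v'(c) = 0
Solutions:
 v(c) = C1*exp(k*log(cos(c)))


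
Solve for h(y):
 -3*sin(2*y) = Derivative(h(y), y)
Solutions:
 h(y) = C1 + 3*cos(2*y)/2


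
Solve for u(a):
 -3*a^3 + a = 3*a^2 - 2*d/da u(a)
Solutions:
 u(a) = C1 + 3*a^4/8 + a^3/2 - a^2/4


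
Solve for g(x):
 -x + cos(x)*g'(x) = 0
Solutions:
 g(x) = C1 + Integral(x/cos(x), x)


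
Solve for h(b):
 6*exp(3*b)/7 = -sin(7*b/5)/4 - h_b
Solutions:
 h(b) = C1 - 2*exp(3*b)/7 + 5*cos(7*b/5)/28


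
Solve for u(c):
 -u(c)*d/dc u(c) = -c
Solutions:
 u(c) = -sqrt(C1 + c^2)
 u(c) = sqrt(C1 + c^2)


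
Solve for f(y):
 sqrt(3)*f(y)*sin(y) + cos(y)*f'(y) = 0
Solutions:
 f(y) = C1*cos(y)^(sqrt(3))


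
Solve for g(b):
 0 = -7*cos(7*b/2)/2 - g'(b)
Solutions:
 g(b) = C1 - sin(7*b/2)


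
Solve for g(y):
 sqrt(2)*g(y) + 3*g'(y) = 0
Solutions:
 g(y) = C1*exp(-sqrt(2)*y/3)


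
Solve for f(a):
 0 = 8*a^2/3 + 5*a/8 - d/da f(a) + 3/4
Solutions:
 f(a) = C1 + 8*a^3/9 + 5*a^2/16 + 3*a/4


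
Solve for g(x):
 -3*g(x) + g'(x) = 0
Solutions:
 g(x) = C1*exp(3*x)


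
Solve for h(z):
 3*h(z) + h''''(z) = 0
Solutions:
 h(z) = (C1*sin(sqrt(2)*3^(1/4)*z/2) + C2*cos(sqrt(2)*3^(1/4)*z/2))*exp(-sqrt(2)*3^(1/4)*z/2) + (C3*sin(sqrt(2)*3^(1/4)*z/2) + C4*cos(sqrt(2)*3^(1/4)*z/2))*exp(sqrt(2)*3^(1/4)*z/2)


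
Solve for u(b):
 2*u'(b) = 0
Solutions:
 u(b) = C1


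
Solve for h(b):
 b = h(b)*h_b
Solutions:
 h(b) = -sqrt(C1 + b^2)
 h(b) = sqrt(C1 + b^2)


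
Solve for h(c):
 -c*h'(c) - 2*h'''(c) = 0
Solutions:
 h(c) = C1 + Integral(C2*airyai(-2^(2/3)*c/2) + C3*airybi(-2^(2/3)*c/2), c)


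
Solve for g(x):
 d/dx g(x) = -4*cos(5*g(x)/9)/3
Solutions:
 4*x/3 - 9*log(sin(5*g(x)/9) - 1)/10 + 9*log(sin(5*g(x)/9) + 1)/10 = C1


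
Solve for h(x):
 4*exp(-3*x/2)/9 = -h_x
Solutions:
 h(x) = C1 + 8*exp(-3*x/2)/27


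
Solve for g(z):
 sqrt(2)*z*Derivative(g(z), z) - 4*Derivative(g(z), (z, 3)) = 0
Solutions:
 g(z) = C1 + Integral(C2*airyai(sqrt(2)*z/2) + C3*airybi(sqrt(2)*z/2), z)


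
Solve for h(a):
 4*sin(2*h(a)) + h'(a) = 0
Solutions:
 h(a) = pi - acos((-C1 - exp(16*a))/(C1 - exp(16*a)))/2
 h(a) = acos((-C1 - exp(16*a))/(C1 - exp(16*a)))/2


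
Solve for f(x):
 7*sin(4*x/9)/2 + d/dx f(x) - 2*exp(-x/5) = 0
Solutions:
 f(x) = C1 + 63*cos(4*x/9)/8 - 10*exp(-x/5)


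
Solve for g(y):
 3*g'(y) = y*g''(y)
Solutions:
 g(y) = C1 + C2*y^4


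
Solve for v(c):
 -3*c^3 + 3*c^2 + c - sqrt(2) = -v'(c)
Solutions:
 v(c) = C1 + 3*c^4/4 - c^3 - c^2/2 + sqrt(2)*c


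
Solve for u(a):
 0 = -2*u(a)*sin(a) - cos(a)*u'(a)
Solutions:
 u(a) = C1*cos(a)^2


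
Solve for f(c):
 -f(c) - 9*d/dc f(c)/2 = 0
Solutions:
 f(c) = C1*exp(-2*c/9)


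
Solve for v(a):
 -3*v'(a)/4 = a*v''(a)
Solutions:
 v(a) = C1 + C2*a^(1/4)


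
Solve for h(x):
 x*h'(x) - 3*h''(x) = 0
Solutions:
 h(x) = C1 + C2*erfi(sqrt(6)*x/6)


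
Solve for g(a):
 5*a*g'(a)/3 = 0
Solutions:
 g(a) = C1


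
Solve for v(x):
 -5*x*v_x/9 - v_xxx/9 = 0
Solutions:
 v(x) = C1 + Integral(C2*airyai(-5^(1/3)*x) + C3*airybi(-5^(1/3)*x), x)


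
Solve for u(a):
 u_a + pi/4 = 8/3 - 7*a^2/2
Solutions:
 u(a) = C1 - 7*a^3/6 - pi*a/4 + 8*a/3


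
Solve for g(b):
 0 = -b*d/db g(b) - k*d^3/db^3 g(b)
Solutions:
 g(b) = C1 + Integral(C2*airyai(b*(-1/k)^(1/3)) + C3*airybi(b*(-1/k)^(1/3)), b)


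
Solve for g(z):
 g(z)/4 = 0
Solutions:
 g(z) = 0


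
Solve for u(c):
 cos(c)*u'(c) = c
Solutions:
 u(c) = C1 + Integral(c/cos(c), c)


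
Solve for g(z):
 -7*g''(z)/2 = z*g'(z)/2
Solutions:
 g(z) = C1 + C2*erf(sqrt(14)*z/14)


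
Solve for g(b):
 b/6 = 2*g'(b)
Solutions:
 g(b) = C1 + b^2/24


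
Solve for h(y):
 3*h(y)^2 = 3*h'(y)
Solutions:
 h(y) = -1/(C1 + y)


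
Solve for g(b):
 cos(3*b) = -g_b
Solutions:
 g(b) = C1 - sin(3*b)/3


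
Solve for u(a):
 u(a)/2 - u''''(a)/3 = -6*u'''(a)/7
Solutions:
 u(a) = C1*exp(a*(9 - 7*sqrt(-2*7^(2/3)/(-243 + sqrt(78257))^(1/3) + 7^(1/3)*(-243 + sqrt(78257))^(1/3)/7 + 81/49))/14)*sin(a*sqrt(-162/49 - 2*7^(2/3)/(-243 + sqrt(78257))^(1/3) + 7^(1/3)*(-243 + sqrt(78257))^(1/3)/7 + 1458/(343*sqrt(-2*7^(2/3)/(-243 + sqrt(78257))^(1/3) + 7^(1/3)*(-243 + sqrt(78257))^(1/3)/7 + 81/49)))/2) + C2*exp(a*(9 - 7*sqrt(-2*7^(2/3)/(-243 + sqrt(78257))^(1/3) + 7^(1/3)*(-243 + sqrt(78257))^(1/3)/7 + 81/49))/14)*cos(a*sqrt(-162/49 - 2*7^(2/3)/(-243 + sqrt(78257))^(1/3) + 7^(1/3)*(-243 + sqrt(78257))^(1/3)/7 + 1458/(343*sqrt(-2*7^(2/3)/(-243 + sqrt(78257))^(1/3) + 7^(1/3)*(-243 + sqrt(78257))^(1/3)/7 + 81/49)))/2) + C3*exp(a*(7*sqrt(-2*7^(2/3)/(-243 + sqrt(78257))^(1/3) + 7^(1/3)*(-243 + sqrt(78257))^(1/3)/7 + 81/49) + 9 + 7*sqrt(-7^(1/3)*(-243 + sqrt(78257))^(1/3)/7 + 2*7^(2/3)/(-243 + sqrt(78257))^(1/3) + 162/49 + 1458/(343*sqrt(-2*7^(2/3)/(-243 + sqrt(78257))^(1/3) + 7^(1/3)*(-243 + sqrt(78257))^(1/3)/7 + 81/49))))/14) + C4*exp(a*(-7*sqrt(-7^(1/3)*(-243 + sqrt(78257))^(1/3)/7 + 2*7^(2/3)/(-243 + sqrt(78257))^(1/3) + 162/49 + 1458/(343*sqrt(-2*7^(2/3)/(-243 + sqrt(78257))^(1/3) + 7^(1/3)*(-243 + sqrt(78257))^(1/3)/7 + 81/49))) + 7*sqrt(-2*7^(2/3)/(-243 + sqrt(78257))^(1/3) + 7^(1/3)*(-243 + sqrt(78257))^(1/3)/7 + 81/49) + 9)/14)


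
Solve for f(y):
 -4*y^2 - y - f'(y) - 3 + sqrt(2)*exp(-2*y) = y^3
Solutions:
 f(y) = C1 - y^4/4 - 4*y^3/3 - y^2/2 - 3*y - sqrt(2)*exp(-2*y)/2


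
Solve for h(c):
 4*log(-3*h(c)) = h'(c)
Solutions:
 -Integral(1/(log(-_y) + log(3)), (_y, h(c)))/4 = C1 - c


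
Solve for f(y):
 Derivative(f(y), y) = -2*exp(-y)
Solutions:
 f(y) = C1 + 2*exp(-y)


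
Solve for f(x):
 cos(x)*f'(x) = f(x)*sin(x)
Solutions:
 f(x) = C1/cos(x)


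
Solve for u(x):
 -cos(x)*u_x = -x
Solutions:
 u(x) = C1 + Integral(x/cos(x), x)


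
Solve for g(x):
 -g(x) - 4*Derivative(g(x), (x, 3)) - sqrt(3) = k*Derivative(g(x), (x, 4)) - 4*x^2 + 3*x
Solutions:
 g(x) = C1*exp(x*Piecewise((-sqrt(-2*2^(1/3)*(-1/k^3)^(1/3) + 4/k^2)/2 - sqrt(2*2^(1/3)*(-1/k^3)^(1/3) + 8/k^2 + 16/(k^3*sqrt(-2*2^(1/3)*(-1/k^3)^(1/3) + 4/k^2)))/2 - 1/k, Eq(1/k, 0)), (-sqrt(2*(sqrt(-1/(27*k^3) + k^(-6)) + k^(-3))^(1/3) + 2/(3*k*(sqrt(-1/(27*k^3) + k^(-6)) + k^(-3))^(1/3)) + 4/k^2)/2 - sqrt(-2*(sqrt(-1/(27*k^3) + k^(-6)) + k^(-3))^(1/3) - 2/(3*k*(sqrt(-1/(27*k^3) + k^(-6)) + k^(-3))^(1/3)) + 8/k^2 + 16/(k^3*sqrt(2*(sqrt(-1/(27*k^3) + k^(-6)) + k^(-3))^(1/3) + 2/(3*k*(sqrt(-1/(27*k^3) + k^(-6)) + k^(-3))^(1/3)) + 4/k^2)))/2 - 1/k, True))) + C2*exp(x*Piecewise((-sqrt(-2*2^(1/3)*(-1/k^3)^(1/3) + 4/k^2)/2 + sqrt(2*2^(1/3)*(-1/k^3)^(1/3) + 8/k^2 + 16/(k^3*sqrt(-2*2^(1/3)*(-1/k^3)^(1/3) + 4/k^2)))/2 - 1/k, Eq(1/k, 0)), (-sqrt(2*(sqrt(-1/(27*k^3) + k^(-6)) + k^(-3))^(1/3) + 2/(3*k*(sqrt(-1/(27*k^3) + k^(-6)) + k^(-3))^(1/3)) + 4/k^2)/2 + sqrt(-2*(sqrt(-1/(27*k^3) + k^(-6)) + k^(-3))^(1/3) - 2/(3*k*(sqrt(-1/(27*k^3) + k^(-6)) + k^(-3))^(1/3)) + 8/k^2 + 16/(k^3*sqrt(2*(sqrt(-1/(27*k^3) + k^(-6)) + k^(-3))^(1/3) + 2/(3*k*(sqrt(-1/(27*k^3) + k^(-6)) + k^(-3))^(1/3)) + 4/k^2)))/2 - 1/k, True))) + C3*exp(x*Piecewise((sqrt(-2*2^(1/3)*(-1/k^3)^(1/3) + 4/k^2)/2 - sqrt(2*2^(1/3)*(-1/k^3)^(1/3) + 8/k^2 - 16/(k^3*sqrt(-2*2^(1/3)*(-1/k^3)^(1/3) + 4/k^2)))/2 - 1/k, Eq(1/k, 0)), (sqrt(2*(sqrt(-1/(27*k^3) + k^(-6)) + k^(-3))^(1/3) + 2/(3*k*(sqrt(-1/(27*k^3) + k^(-6)) + k^(-3))^(1/3)) + 4/k^2)/2 - sqrt(-2*(sqrt(-1/(27*k^3) + k^(-6)) + k^(-3))^(1/3) - 2/(3*k*(sqrt(-1/(27*k^3) + k^(-6)) + k^(-3))^(1/3)) + 8/k^2 - 16/(k^3*sqrt(2*(sqrt(-1/(27*k^3) + k^(-6)) + k^(-3))^(1/3) + 2/(3*k*(sqrt(-1/(27*k^3) + k^(-6)) + k^(-3))^(1/3)) + 4/k^2)))/2 - 1/k, True))) + C4*exp(x*Piecewise((sqrt(-2*2^(1/3)*(-1/k^3)^(1/3) + 4/k^2)/2 + sqrt(2*2^(1/3)*(-1/k^3)^(1/3) + 8/k^2 - 16/(k^3*sqrt(-2*2^(1/3)*(-1/k^3)^(1/3) + 4/k^2)))/2 - 1/k, Eq(1/k, 0)), (sqrt(2*(sqrt(-1/(27*k^3) + k^(-6)) + k^(-3))^(1/3) + 2/(3*k*(sqrt(-1/(27*k^3) + k^(-6)) + k^(-3))^(1/3)) + 4/k^2)/2 + sqrt(-2*(sqrt(-1/(27*k^3) + k^(-6)) + k^(-3))^(1/3) - 2/(3*k*(sqrt(-1/(27*k^3) + k^(-6)) + k^(-3))^(1/3)) + 8/k^2 - 16/(k^3*sqrt(2*(sqrt(-1/(27*k^3) + k^(-6)) + k^(-3))^(1/3) + 2/(3*k*(sqrt(-1/(27*k^3) + k^(-6)) + k^(-3))^(1/3)) + 4/k^2)))/2 - 1/k, True))) + 4*x^2 - 3*x - sqrt(3)


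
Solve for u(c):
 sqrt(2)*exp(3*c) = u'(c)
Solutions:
 u(c) = C1 + sqrt(2)*exp(3*c)/3


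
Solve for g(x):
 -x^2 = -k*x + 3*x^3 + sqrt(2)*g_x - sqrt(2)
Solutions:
 g(x) = C1 + sqrt(2)*k*x^2/4 - 3*sqrt(2)*x^4/8 - sqrt(2)*x^3/6 + x


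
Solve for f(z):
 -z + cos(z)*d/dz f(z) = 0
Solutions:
 f(z) = C1 + Integral(z/cos(z), z)


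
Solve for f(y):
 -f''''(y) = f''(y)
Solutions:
 f(y) = C1 + C2*y + C3*sin(y) + C4*cos(y)


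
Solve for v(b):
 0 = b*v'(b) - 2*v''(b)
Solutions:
 v(b) = C1 + C2*erfi(b/2)


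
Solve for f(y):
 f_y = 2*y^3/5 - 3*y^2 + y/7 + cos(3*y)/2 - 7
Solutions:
 f(y) = C1 + y^4/10 - y^3 + y^2/14 - 7*y + sin(3*y)/6


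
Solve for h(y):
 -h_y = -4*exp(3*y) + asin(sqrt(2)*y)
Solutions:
 h(y) = C1 - y*asin(sqrt(2)*y) - sqrt(2)*sqrt(1 - 2*y^2)/2 + 4*exp(3*y)/3


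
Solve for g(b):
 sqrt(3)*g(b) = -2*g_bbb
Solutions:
 g(b) = C3*exp(-2^(2/3)*3^(1/6)*b/2) + (C1*sin(6^(2/3)*b/4) + C2*cos(6^(2/3)*b/4))*exp(2^(2/3)*3^(1/6)*b/4)


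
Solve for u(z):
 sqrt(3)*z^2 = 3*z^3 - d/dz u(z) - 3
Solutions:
 u(z) = C1 + 3*z^4/4 - sqrt(3)*z^3/3 - 3*z


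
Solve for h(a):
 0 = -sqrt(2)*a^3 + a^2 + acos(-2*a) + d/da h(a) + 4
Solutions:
 h(a) = C1 + sqrt(2)*a^4/4 - a^3/3 - a*acos(-2*a) - 4*a - sqrt(1 - 4*a^2)/2


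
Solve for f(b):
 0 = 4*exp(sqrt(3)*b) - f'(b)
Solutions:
 f(b) = C1 + 4*sqrt(3)*exp(sqrt(3)*b)/3


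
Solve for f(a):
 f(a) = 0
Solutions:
 f(a) = 0


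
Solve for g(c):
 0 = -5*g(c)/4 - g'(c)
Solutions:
 g(c) = C1*exp(-5*c/4)


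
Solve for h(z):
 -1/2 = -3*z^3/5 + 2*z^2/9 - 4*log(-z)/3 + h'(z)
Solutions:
 h(z) = C1 + 3*z^4/20 - 2*z^3/27 + 4*z*log(-z)/3 - 11*z/6


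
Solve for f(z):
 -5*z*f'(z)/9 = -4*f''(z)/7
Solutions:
 f(z) = C1 + C2*erfi(sqrt(70)*z/12)


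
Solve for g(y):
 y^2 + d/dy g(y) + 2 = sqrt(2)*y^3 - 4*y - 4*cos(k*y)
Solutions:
 g(y) = C1 + sqrt(2)*y^4/4 - y^3/3 - 2*y^2 - 2*y - 4*sin(k*y)/k


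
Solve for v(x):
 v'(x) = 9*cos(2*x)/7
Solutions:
 v(x) = C1 + 9*sin(2*x)/14


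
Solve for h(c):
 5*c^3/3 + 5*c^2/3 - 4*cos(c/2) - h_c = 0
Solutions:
 h(c) = C1 + 5*c^4/12 + 5*c^3/9 - 8*sin(c/2)


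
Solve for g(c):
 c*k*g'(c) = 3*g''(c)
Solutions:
 g(c) = Piecewise((-sqrt(6)*sqrt(pi)*C1*erf(sqrt(6)*c*sqrt(-k)/6)/(2*sqrt(-k)) - C2, (k > 0) | (k < 0)), (-C1*c - C2, True))


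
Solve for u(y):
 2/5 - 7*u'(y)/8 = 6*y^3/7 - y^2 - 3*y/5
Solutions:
 u(y) = C1 - 12*y^4/49 + 8*y^3/21 + 12*y^2/35 + 16*y/35


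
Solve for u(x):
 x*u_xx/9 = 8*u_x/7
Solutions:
 u(x) = C1 + C2*x^(79/7)


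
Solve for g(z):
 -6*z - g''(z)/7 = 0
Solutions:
 g(z) = C1 + C2*z - 7*z^3


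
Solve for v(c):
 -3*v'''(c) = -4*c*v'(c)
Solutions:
 v(c) = C1 + Integral(C2*airyai(6^(2/3)*c/3) + C3*airybi(6^(2/3)*c/3), c)


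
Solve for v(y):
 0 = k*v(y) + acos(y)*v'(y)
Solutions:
 v(y) = C1*exp(-k*Integral(1/acos(y), y))


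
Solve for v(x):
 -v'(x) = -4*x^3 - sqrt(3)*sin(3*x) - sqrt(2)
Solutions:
 v(x) = C1 + x^4 + sqrt(2)*x - sqrt(3)*cos(3*x)/3


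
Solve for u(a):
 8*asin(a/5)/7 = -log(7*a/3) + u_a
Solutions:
 u(a) = C1 + a*log(a) + 8*a*asin(a/5)/7 - a*log(3) - a + a*log(7) + 8*sqrt(25 - a^2)/7


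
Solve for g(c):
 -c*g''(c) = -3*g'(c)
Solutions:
 g(c) = C1 + C2*c^4


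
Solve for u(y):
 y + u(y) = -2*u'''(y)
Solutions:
 u(y) = C3*exp(-2^(2/3)*y/2) - y + (C1*sin(2^(2/3)*sqrt(3)*y/4) + C2*cos(2^(2/3)*sqrt(3)*y/4))*exp(2^(2/3)*y/4)


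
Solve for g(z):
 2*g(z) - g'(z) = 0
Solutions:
 g(z) = C1*exp(2*z)


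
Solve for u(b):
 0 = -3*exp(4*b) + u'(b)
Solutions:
 u(b) = C1 + 3*exp(4*b)/4


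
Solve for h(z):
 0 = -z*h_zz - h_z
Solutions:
 h(z) = C1 + C2*log(z)


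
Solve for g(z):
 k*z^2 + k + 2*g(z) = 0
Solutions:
 g(z) = k*(-z^2 - 1)/2


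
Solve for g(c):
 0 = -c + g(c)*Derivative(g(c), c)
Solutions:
 g(c) = -sqrt(C1 + c^2)
 g(c) = sqrt(C1 + c^2)


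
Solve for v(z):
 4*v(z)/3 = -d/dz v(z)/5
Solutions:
 v(z) = C1*exp(-20*z/3)


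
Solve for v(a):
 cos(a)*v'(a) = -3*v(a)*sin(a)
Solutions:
 v(a) = C1*cos(a)^3


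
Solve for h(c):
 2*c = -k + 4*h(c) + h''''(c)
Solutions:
 h(c) = c/2 + k/4 + (C1*sin(c) + C2*cos(c))*exp(-c) + (C3*sin(c) + C4*cos(c))*exp(c)


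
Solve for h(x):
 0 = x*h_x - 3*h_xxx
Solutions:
 h(x) = C1 + Integral(C2*airyai(3^(2/3)*x/3) + C3*airybi(3^(2/3)*x/3), x)


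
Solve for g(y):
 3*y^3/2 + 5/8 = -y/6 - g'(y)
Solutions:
 g(y) = C1 - 3*y^4/8 - y^2/12 - 5*y/8


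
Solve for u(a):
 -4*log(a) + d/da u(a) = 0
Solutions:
 u(a) = C1 + 4*a*log(a) - 4*a


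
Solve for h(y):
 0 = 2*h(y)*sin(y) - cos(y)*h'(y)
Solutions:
 h(y) = C1/cos(y)^2


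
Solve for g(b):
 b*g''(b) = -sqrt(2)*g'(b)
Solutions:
 g(b) = C1 + C2*b^(1 - sqrt(2))


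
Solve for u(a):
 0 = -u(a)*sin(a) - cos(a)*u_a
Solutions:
 u(a) = C1*cos(a)


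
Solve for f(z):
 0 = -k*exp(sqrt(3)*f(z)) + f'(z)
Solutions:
 f(z) = sqrt(3)*(2*log(-1/(C1 + k*z)) - log(3))/6


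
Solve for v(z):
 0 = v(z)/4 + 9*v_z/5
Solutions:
 v(z) = C1*exp(-5*z/36)


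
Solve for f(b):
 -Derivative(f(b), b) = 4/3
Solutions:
 f(b) = C1 - 4*b/3


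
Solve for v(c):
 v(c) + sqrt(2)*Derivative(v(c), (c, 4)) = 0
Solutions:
 v(c) = (C1*sin(2^(3/8)*c/2) + C2*cos(2^(3/8)*c/2))*exp(-2^(3/8)*c/2) + (C3*sin(2^(3/8)*c/2) + C4*cos(2^(3/8)*c/2))*exp(2^(3/8)*c/2)


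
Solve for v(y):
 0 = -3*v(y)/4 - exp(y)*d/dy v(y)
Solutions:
 v(y) = C1*exp(3*exp(-y)/4)


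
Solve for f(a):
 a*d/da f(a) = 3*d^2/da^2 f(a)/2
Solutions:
 f(a) = C1 + C2*erfi(sqrt(3)*a/3)
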